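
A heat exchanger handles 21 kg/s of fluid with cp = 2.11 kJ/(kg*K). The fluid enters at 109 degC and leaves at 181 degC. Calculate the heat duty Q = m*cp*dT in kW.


Q = m_dot * cp * delta_T
delta_T = 181 - 109 = 72 K
Q = 21 * 2.11 * 72
= 44.31 * 72
= 3190.32 kW

3190.32 kW


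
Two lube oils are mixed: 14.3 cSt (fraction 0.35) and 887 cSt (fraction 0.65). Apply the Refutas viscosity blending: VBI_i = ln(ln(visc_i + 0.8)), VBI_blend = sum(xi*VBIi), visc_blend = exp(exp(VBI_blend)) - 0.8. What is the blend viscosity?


Refutas method: VBN_i = 14.534*ln(ln(visc_i + 0.8)) + 10.975, blended linearly by mass fraction; since VBN is linear in VBI_i = ln(ln(visc_i + 0.8)) and the fractions sum to 1, blend VBI directly: visc = exp(exp(VBI_blend)) - 0.8
VBI_1 = ln(ln(14.3 + 0.8)) = 0.99868
VBI_2 = ln(ln(887 + 0.8)) = 1.91527
VBI_blend = 0.35 * 0.99868 + 0.65 * 1.91527 = 1.59446
visc_blend = exp(exp(1.59446)) - 0.8 = 137.0

137.0 cSt


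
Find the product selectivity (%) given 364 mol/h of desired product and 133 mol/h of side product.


Selectivity = desired / (desired + undesired) * 100
Total products = 364 + 133 = 497 mol/h
S = 364 / 497 * 100
= 0.7324 * 100
= 73.24 %

73.24 %


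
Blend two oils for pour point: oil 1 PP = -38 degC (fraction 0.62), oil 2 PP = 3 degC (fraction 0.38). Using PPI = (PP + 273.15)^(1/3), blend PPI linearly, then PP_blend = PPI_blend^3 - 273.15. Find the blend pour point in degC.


PPI_1 = (-38 + 273.15)^(1/3) = 6.172318
PPI_2 = (3 + 273.15)^(1/3) = 6.512009
PPI_blend = 0.62 * 6.172318 + 0.38 * 6.512009 = 6.301401
PP_blend = 6.301401^3 - 273.15 = 250.2139 - 273.15 = -22.94

-22.94 degC


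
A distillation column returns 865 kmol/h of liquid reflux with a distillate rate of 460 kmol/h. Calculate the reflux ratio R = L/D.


Reflux ratio definition: R = L / D (liquid returned / distillate withdrawn)
L = 865 kmol/h, D = 460 kmol/h
R = 865 / 460 = 1.880

1.880


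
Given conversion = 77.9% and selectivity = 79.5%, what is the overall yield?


Overall yield = conversion (%) * selectivity (%) / 100
Conversion = 77.9%, Selectivity = 79.5%
Y = 77.9 * 79.5 / 100
= 61.9305 %

61.9305 %


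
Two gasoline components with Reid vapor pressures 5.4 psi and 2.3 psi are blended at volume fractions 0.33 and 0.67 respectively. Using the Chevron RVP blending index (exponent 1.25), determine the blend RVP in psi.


Chevron index: RVP_blend = (sum xi*RVPi^1.25)^(1/1.25)
RVP^1.25 terms: 0.33 * 5.4^1.25 + 0.67 * 2.3^1.25 = 4.61421
RVP_blend = 4.61421^(1/1.25) = 3.398

3.398 psi


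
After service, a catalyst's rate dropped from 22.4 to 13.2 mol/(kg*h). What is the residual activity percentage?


Activity (%) = (rate_used / rate_fresh) * 100
rate_used = 13.2, rate_fresh = 22.4
= (13.2 / 22.4) * 100
= 0.5893 * 100 = 58.93

58.93 %


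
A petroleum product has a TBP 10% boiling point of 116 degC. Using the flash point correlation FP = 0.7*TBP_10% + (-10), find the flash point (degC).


FP = 0.7 * 116 + (-10) = 71.2

71.2 degC


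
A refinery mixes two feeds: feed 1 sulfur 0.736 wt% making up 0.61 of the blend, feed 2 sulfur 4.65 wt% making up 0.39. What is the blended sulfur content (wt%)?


Linear sulfur blending: S_blend = x1*S1 + x2*S2
Contribution 1: 0.61 * 0.736 = 0.44896 wt%
Contribution 2: 0.39 * 4.65 = 1.8135 wt%
S_blend = 0.44896 + 1.8135 = 2.26246

2.26246 wt%


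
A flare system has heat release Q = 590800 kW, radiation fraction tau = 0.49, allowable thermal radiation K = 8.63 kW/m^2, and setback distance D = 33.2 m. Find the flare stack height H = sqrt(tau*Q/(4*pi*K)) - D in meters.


tau*Q/(4*pi*K) = 0.49 * 590800 / (4 * pi * 8.63) = 2669.41
sqrt(2669.41) = 51.6663
H = 51.6663 - 33.2 = 18.47

18.47 m


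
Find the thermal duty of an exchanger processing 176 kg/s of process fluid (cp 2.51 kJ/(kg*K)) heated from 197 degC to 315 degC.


Q = m_dot * cp * delta_T
delta_T = 315 - 197 = 118 K
Q = 176 * 2.51 * 118
= 441.76 * 118
= 52127.68 kW

52127.68 kW


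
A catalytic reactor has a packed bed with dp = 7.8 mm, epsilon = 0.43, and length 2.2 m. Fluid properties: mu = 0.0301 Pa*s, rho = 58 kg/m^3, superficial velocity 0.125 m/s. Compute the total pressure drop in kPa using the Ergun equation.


dp = 7.8 mm = 0.0078 m
Viscous term = 150*0.0301*0.125*(1-0.43)^2 / (0.0078^2*0.43^3) = 37907.3
Inertial term = 1.75*58*0.125^2*(1-0.43) / (0.0078*0.43^3) = 1457.68
dP/L = 37907.3 + 1457.68 = 39365 Pa/m
dP = 39365 * 2.2 / 1000 = 86.60 kPa

86.60 kPa


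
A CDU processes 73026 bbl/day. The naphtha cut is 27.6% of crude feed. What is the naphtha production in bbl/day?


Crude throughput = 73026 bbl/day
Fraction yield = 27.6%
yield = throughput * fraction / 100
yield = 73026 * 27.6 / 100 = 20155.176

20155.176 bbl/day


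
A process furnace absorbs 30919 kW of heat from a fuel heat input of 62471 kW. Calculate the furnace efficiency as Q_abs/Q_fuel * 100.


Furnace efficiency = Q_absorbed / Q_fuel * 100
= 30919 / 62471 * 100 = 49.49

49.49 %


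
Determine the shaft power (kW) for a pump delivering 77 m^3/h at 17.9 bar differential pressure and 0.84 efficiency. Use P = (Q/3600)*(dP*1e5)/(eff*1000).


Q = 77 / 3600 = 0.0213889 m^3/s
P = 0.0213889 * (17.9 * 1e5) / 0.84 / 1000 = 45.58

45.58 kW


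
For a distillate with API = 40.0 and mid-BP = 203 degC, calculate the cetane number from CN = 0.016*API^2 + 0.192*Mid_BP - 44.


CN = 0.016 * 40.0^2 + 0.192 * 203 - 44
CN = 25.6 + 38.976 - 44 = 20.576

20.576


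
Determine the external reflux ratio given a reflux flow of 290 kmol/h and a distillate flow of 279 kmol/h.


Reflux ratio definition: R = L / D (liquid returned / distillate withdrawn)
L = 290 kmol/h, D = 279 kmol/h
R = 290 / 279 = 1.039

1.039


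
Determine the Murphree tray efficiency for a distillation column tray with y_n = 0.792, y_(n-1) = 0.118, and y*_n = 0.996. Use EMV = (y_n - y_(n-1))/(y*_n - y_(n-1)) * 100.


Murphree vapor efficiency: EMV = (y_n - y_(n-1)) / (y*_n - y_(n-1)) * 100
EMV = (0.792 - 0.118) / (0.996 - 0.118) * 100 = 0.674 / 0.878 * 100 = 76.77

76.77 %


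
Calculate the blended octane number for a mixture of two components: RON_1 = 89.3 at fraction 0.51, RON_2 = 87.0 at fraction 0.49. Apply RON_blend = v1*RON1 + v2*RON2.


Linear blending: RON_blend = sum(vi * RONi)
Contribution 1: 0.51 * 89.3 = 45.543
Contribution 2: 0.49 * 87.0 = 42.63
RON_blend = 45.543 + 42.63 = 88.173

88.173


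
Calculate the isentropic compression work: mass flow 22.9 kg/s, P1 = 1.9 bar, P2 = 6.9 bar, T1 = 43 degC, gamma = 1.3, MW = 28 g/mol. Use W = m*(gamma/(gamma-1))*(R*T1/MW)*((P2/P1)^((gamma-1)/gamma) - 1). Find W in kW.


Isentropic work: W = m*(gamma/(gamma-1))*(R*T1/MW)*((P2/P1)^((gamma-1)/gamma) - 1)
T1 = 43 + 273.15 = 316.15 K
Pressure ratio = 6.9 / 1.9 = 3.63158
Exponent = (1.3 - 1)/1.3 = 0.230769
(P2/P1)^exp - 1 = 3.63158^0.230769 - 1 = 0.346644
W = 22.9 * 1.3 / 0.3 * 8.314 * 316.15 / 28 * 0.346644 = 3229

3229 kW


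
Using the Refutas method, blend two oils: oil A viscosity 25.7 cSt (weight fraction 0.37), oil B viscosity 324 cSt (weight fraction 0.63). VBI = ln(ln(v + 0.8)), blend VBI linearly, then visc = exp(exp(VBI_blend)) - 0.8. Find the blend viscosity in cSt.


Refutas method: VBN_i = 14.534*ln(ln(visc_i + 0.8)) + 10.975, blended linearly by mass fraction; since VBN is linear in VBI_i = ln(ln(visc_i + 0.8)) and the fractions sum to 1, blend VBI directly: visc = exp(exp(VBI_blend)) - 0.8
VBI_1 = ln(ln(25.7 + 0.8)) = 1.18697
VBI_2 = ln(ln(324 + 0.8)) = 1.75496
VBI_blend = 0.37 * 1.18697 + 0.63 * 1.75496 = 1.5448
visc_blend = exp(exp(1.5448)) - 0.8 = 107.7

107.7 cSt


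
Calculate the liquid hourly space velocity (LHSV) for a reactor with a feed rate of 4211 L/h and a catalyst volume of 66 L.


LHSV = volumetric feed rate / catalyst volume
= 4211 L/h / 66 L
= 63.80 h^-1

63.80 h^-1


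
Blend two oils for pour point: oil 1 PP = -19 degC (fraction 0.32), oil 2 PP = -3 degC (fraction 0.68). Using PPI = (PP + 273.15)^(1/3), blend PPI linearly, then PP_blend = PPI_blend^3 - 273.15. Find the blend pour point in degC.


PPI_1 = (-19 + 273.15)^(1/3) = 6.334272
PPI_2 = (-3 + 273.15)^(1/3) = 6.464501
PPI_blend = 0.32 * 6.334272 + 0.68 * 6.464501 = 6.422828
PP_blend = 6.422828^3 - 273.15 = 264.9591 - 273.15 = -8.19

-8.19 degC


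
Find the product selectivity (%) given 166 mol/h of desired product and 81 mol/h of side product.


Selectivity = desired / (desired + undesired) * 100
Total products = 166 + 81 = 247 mol/h
S = 166 / 247 * 100
= 0.6721 * 100
= 67.21 %

67.21 %


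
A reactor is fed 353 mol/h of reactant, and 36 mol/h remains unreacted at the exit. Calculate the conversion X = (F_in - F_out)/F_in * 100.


X = (F_in - F_out) / F_in * 100
Moles reacted = 353 - 36 = 317
X = 317 / 353 * 100
= 0.8980 * 100
= 89.80 %

89.80 %


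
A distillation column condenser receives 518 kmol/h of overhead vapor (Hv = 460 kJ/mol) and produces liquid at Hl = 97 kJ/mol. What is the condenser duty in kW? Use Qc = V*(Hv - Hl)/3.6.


Qc = 518 * (460 - 97) / 3.6 = 518 * 363 / 3.6 = 52230

52230 kW


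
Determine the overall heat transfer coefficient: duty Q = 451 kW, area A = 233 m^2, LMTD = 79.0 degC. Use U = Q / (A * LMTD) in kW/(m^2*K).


From Q = U*A*LMTD, U = Q / (A * LMTD)
U = 451 / (233 * 79.0) = 451 / 18407 = 0.02450

0.02450 kW/(m^2*K)


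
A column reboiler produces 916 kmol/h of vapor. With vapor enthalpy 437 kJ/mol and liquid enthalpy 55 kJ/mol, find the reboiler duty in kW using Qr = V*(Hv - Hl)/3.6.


Qr = 916 * (437 - 55) / 3.6 = 916 * 382 / 3.6 = 97200

97200 kW


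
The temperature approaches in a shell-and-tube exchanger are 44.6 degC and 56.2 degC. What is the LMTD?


LMTD = (dT1 - dT2) / ln(dT1/dT2)
= (44.6 - 56.2) / ln(44.6 / 56.2) = -11.6 / -0.231183 = 50.18

50.18 degC


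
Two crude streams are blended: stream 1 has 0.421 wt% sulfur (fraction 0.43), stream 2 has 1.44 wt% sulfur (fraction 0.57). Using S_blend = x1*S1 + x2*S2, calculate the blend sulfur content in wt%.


Linear sulfur blending: S_blend = x1*S1 + x2*S2
Contribution 1: 0.43 * 0.421 = 0.18103 wt%
Contribution 2: 0.57 * 1.44 = 0.8208 wt%
S_blend = 0.18103 + 0.8208 = 1.00183

1.00183 wt%


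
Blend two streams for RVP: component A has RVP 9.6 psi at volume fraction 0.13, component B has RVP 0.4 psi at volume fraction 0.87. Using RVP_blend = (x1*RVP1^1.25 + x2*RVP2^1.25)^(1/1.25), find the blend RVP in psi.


Chevron index: RVP_blend = (sum xi*RVPi^1.25)^(1/1.25)
RVP^1.25 terms: 0.13 * 9.6^1.25 + 0.87 * 0.4^1.25 = 2.47351
RVP_blend = 2.47351^(1/1.25) = 2.064

2.064 psi


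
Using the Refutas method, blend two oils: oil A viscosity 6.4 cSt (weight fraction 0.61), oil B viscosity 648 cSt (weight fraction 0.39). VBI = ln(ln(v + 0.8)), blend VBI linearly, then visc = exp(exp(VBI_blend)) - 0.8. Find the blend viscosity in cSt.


Refutas method: VBN_i = 14.534*ln(ln(visc_i + 0.8)) + 10.975, blended linearly by mass fraction; since VBN is linear in VBI_i = ln(ln(visc_i + 0.8)) and the fractions sum to 1, blend VBI directly: visc = exp(exp(VBI_blend)) - 0.8
VBI_1 = ln(ln(6.4 + 0.8)) = 0.680103
VBI_2 = ln(ln(648 + 0.8)) = 1.86797
VBI_blend = 0.61 * 0.680103 + 0.39 * 1.86797 = 1.14337
visc_blend = exp(exp(1.14337)) - 0.8 = 22.24

22.24 cSt


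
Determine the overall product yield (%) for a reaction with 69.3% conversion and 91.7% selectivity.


Overall yield = conversion (%) * selectivity (%) / 100
Conversion = 69.3%, Selectivity = 91.7%
Y = 69.3 * 91.7 / 100
= 63.5481 %

63.5481 %


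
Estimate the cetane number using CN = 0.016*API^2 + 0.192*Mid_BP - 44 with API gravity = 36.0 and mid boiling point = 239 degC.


CN = 0.016 * 36.0^2 + 0.192 * 239 - 44
CN = 20.736 + 45.888 - 44 = 22.624

22.624


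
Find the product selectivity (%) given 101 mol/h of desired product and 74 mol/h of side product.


Selectivity = desired / (desired + undesired) * 100
Total products = 101 + 74 = 175 mol/h
S = 101 / 175 * 100
= 0.5771 * 100
= 57.71 %

57.71 %


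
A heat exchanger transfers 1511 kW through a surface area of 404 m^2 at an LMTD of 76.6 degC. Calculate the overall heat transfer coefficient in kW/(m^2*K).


From Q = U*A*LMTD, U = Q / (A * LMTD)
U = 1511 / (404 * 76.6) = 1511 / 30946.4 = 0.04883

0.04883 kW/(m^2*K)


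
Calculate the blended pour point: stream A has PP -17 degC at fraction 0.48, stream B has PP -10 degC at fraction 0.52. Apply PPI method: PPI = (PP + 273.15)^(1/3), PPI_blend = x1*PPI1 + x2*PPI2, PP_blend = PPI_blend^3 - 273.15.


PPI_1 = (-17 + 273.15)^(1/3) = 6.350844
PPI_2 = (-10 + 273.15)^(1/3) = 6.408176
PPI_blend = 0.48 * 6.350844 + 0.52 * 6.408176 = 6.380657
PP_blend = 6.380657^3 - 273.15 = 259.7743 - 273.15 = -13.38

-13.38 degC


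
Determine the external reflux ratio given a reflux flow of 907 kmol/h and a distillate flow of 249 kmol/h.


Reflux ratio definition: R = L / D (liquid returned / distillate withdrawn)
L = 907 kmol/h, D = 249 kmol/h
R = 907 / 249 = 3.643

3.643


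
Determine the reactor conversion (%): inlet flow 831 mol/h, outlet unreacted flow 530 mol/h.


X = (F_in - F_out) / F_in * 100
Moles reacted = 831 - 530 = 301
X = 301 / 831 * 100
= 0.3622 * 100
= 36.22 %

36.22 %


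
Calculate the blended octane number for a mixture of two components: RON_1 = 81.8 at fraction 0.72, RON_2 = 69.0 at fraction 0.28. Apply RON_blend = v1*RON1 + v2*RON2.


Linear blending: RON_blend = sum(vi * RONi)
Contribution 1: 0.72 * 81.8 = 58.896
Contribution 2: 0.28 * 69.0 = 19.32
RON_blend = 58.896 + 19.32 = 78.216

78.216


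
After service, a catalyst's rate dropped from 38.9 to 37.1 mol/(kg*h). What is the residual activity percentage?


Activity (%) = (rate_used / rate_fresh) * 100
rate_used = 37.1, rate_fresh = 38.9
= (37.1 / 38.9) * 100
= 0.9537 * 100 = 95.37

95.37 %


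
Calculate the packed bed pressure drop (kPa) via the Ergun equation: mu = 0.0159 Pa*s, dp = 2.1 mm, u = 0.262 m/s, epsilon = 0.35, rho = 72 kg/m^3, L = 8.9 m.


dp = 2.1 mm = 0.0021 m
Viscous term = 150*0.0159*0.262*(1-0.35)^2 / (0.0021^2*0.35^3) = 1396280
Inertial term = 1.75*72*0.262^2*(1-0.35) / (0.0021*0.35^3) = 62440
dP/L = 1396280 + 62440 = 1458720 Pa/m
dP = 1458720 * 8.9 / 1000 = 12980 kPa

12980 kPa


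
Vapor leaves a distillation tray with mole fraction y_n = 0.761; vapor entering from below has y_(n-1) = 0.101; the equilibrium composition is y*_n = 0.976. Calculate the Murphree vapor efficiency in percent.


Murphree vapor efficiency: EMV = (y_n - y_(n-1)) / (y*_n - y_(n-1)) * 100
EMV = (0.761 - 0.101) / (0.976 - 0.101) * 100 = 0.66 / 0.875 * 100 = 75.43

75.43 %


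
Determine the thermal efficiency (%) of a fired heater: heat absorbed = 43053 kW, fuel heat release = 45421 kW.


Furnace efficiency = Q_absorbed / Q_fuel * 100
= 43053 / 45421 * 100 = 94.79

94.79 %


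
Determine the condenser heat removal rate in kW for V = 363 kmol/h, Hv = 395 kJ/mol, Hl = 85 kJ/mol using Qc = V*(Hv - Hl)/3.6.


Qc = 363 * (395 - 85) / 3.6 = 363 * 310 / 3.6 = 31260

31260 kW


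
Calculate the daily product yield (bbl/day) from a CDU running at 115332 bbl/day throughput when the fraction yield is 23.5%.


Crude throughput = 115332 bbl/day
Fraction yield = 23.5%
yield = throughput * fraction / 100
yield = 115332 * 23.5 / 100 = 27103.02

27103.02 bbl/day


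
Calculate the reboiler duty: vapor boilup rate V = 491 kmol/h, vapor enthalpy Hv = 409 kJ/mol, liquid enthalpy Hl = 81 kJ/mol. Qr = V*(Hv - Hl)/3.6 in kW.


Qr = 491 * (409 - 81) / 3.6 = 491 * 328 / 3.6 = 44740

44740 kW


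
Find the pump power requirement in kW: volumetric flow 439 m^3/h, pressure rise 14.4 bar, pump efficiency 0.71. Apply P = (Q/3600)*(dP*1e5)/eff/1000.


Q = 439 / 3600 = 0.121944 m^3/s
P = 0.121944 * (14.4 * 1e5) / 0.71 / 1000 = 247.3

247.3 kW


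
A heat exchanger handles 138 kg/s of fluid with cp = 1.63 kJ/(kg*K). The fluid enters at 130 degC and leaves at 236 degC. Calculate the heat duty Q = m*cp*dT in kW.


Q = m_dot * cp * delta_T
delta_T = 236 - 130 = 106 K
Q = 138 * 1.63 * 106
= 224.94 * 106
= 23843.64 kW

23843.64 kW


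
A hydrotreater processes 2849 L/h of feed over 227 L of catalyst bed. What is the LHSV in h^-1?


LHSV = volumetric feed rate / catalyst volume
= 2849 L/h / 227 L
= 12.55 h^-1

12.55 h^-1


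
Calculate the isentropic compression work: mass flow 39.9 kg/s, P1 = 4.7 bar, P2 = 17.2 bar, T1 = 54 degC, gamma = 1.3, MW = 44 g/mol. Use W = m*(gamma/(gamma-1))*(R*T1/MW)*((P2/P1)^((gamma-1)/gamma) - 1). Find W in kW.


Isentropic work: W = m*(gamma/(gamma-1))*(R*T1/MW)*((P2/P1)^((gamma-1)/gamma) - 1)
T1 = 54 + 273.15 = 327.15 K
Pressure ratio = 17.2 / 4.7 = 3.65957
Exponent = (1.3 - 1)/1.3 = 0.230769
(P2/P1)^exp - 1 = 3.65957^0.230769 - 1 = 0.349032
W = 39.9 * 1.3 / 0.3 * 8.314 * 327.15 / 44 * 0.349032 = 3730

3730 kW


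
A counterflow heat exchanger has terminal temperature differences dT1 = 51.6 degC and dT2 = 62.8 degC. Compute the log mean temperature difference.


LMTD = (dT1 - dT2) / ln(dT1/dT2)
= (51.6 - 62.8) / ln(51.6 / 62.8) = -11.2 / -0.196433 = 57.02

57.02 degC


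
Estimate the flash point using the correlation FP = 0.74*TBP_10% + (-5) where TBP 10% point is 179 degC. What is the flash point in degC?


FP = 0.74 * 179 + (-5) = 127.46

127.46 degC


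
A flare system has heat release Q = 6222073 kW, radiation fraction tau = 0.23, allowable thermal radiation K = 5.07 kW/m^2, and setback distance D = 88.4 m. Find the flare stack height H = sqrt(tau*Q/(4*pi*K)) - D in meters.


tau*Q/(4*pi*K) = 0.23 * 6222073 / (4 * pi * 5.07) = 22461.8
sqrt(22461.8) = 149.873
H = 149.873 - 88.4 = 61.47

61.47 m


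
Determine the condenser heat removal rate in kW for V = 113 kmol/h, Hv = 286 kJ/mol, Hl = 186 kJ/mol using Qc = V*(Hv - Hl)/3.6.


Qc = 113 * (286 - 186) / 3.6 = 113 * 100 / 3.6 = 3139

3139 kW


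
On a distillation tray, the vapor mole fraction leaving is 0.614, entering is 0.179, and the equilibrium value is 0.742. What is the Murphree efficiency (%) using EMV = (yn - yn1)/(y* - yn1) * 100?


Murphree vapor efficiency: EMV = (y_n - y_(n-1)) / (y*_n - y_(n-1)) * 100
EMV = (0.614 - 0.179) / (0.742 - 0.179) * 100 = 0.435 / 0.563 * 100 = 77.26

77.26 %


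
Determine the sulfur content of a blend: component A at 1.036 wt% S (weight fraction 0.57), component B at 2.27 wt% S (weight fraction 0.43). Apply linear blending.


Linear sulfur blending: S_blend = x1*S1 + x2*S2
Contribution 1: 0.57 * 1.036 = 0.59052 wt%
Contribution 2: 0.43 * 2.27 = 0.9761 wt%
S_blend = 0.59052 + 0.9761 = 1.56662

1.56662 wt%


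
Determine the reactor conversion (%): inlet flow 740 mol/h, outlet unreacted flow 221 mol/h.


X = (F_in - F_out) / F_in * 100
Moles reacted = 740 - 221 = 519
X = 519 / 740 * 100
= 0.7014 * 100
= 70.14 %

70.14 %


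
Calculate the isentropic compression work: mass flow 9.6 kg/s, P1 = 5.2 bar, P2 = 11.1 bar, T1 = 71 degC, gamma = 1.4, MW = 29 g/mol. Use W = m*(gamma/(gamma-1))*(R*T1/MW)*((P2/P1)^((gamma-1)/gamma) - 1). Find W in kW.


Isentropic work: W = m*(gamma/(gamma-1))*(R*T1/MW)*((P2/P1)^((gamma-1)/gamma) - 1)
T1 = 71 + 273.15 = 344.15 K
Pressure ratio = 11.1 / 5.2 = 2.13462
Exponent = (1.4 - 1)/1.4 = 0.285714
(P2/P1)^exp - 1 = 2.13462^0.285714 - 1 = 0.241914
W = 9.6 * 1.4 / 0.4 * 8.314 * 344.15 / 29 * 0.241914 = 802.0

802.0 kW


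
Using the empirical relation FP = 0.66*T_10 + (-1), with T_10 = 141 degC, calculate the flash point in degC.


FP = 0.66 * 141 + (-1) = 92.06

92.06 degC


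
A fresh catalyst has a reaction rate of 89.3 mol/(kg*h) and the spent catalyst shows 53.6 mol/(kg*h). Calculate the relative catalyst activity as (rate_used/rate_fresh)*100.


Activity (%) = (rate_used / rate_fresh) * 100
rate_used = 53.6, rate_fresh = 89.3
= (53.6 / 89.3) * 100
= 0.6002 * 100 = 60.02

60.02 %


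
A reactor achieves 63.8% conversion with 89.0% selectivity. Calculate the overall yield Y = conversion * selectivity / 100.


Overall yield = conversion (%) * selectivity (%) / 100
Conversion = 63.8%, Selectivity = 89.0%
Y = 63.8 * 89.0 / 100
= 56.782 %

56.782 %


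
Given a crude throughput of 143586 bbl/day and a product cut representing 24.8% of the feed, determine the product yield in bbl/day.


Crude throughput = 143586 bbl/day
Fraction yield = 24.8%
yield = throughput * fraction / 100
yield = 143586 * 24.8 / 100 = 35609.328

35609.328 bbl/day


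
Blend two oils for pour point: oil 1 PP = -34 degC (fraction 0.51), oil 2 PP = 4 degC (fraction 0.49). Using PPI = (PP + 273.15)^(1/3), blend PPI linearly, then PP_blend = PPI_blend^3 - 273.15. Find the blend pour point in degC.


PPI_1 = (-34 + 273.15)^(1/3) = 6.20712
PPI_2 = (4 + 273.15)^(1/3) = 6.51986
PPI_blend = 0.51 * 6.20712 + 0.49 * 6.51986 = 6.360363
PP_blend = 6.360363^3 - 273.15 = 257.3035 - 273.15 = -15.85

-15.85 degC


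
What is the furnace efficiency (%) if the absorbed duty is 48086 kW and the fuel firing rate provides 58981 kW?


Furnace efficiency = Q_absorbed / Q_fuel * 100
= 48086 / 58981 * 100 = 81.53

81.53 %


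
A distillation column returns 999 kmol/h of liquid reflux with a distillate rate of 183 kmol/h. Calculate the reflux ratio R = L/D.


Reflux ratio definition: R = L / D (liquid returned / distillate withdrawn)
L = 999 kmol/h, D = 183 kmol/h
R = 999 / 183 = 5.459

5.459


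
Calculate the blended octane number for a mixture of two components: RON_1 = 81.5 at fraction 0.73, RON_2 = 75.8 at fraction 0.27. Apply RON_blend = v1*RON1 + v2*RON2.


Linear blending: RON_blend = sum(vi * RONi)
Contribution 1: 0.73 * 81.5 = 59.495
Contribution 2: 0.27 * 75.8 = 20.466
RON_blend = 59.495 + 20.466 = 79.961

79.961


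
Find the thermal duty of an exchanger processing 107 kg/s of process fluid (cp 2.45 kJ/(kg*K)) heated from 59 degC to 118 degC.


Q = m_dot * cp * delta_T
delta_T = 118 - 59 = 59 K
Q = 107 * 2.45 * 59
= 262.15 * 59
= 15466.85 kW

15466.85 kW


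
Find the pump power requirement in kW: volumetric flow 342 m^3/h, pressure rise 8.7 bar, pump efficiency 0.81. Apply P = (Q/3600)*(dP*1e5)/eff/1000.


Q = 342 / 3600 = 0.095 m^3/s
P = 0.095 * (8.7 * 1e5) / 0.81 / 1000 = 102.0

102.0 kW


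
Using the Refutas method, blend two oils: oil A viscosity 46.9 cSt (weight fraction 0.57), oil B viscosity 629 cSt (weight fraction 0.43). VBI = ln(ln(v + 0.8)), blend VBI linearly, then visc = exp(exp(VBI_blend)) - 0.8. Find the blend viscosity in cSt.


Refutas method: VBN_i = 14.534*ln(ln(visc_i + 0.8)) + 10.975, blended linearly by mass fraction; since VBN is linear in VBI_i = ln(ln(visc_i + 0.8)) and the fractions sum to 1, blend VBI directly: visc = exp(exp(VBI_blend)) - 0.8
VBI_1 = ln(ln(46.9 + 0.8)) = 1.35194
VBI_2 = ln(ln(629 + 0.8)) = 1.86337
VBI_blend = 0.57 * 1.35194 + 0.43 * 1.86337 = 1.57185
visc_blend = exp(exp(1.57185)) - 0.8 = 122.6

122.6 cSt


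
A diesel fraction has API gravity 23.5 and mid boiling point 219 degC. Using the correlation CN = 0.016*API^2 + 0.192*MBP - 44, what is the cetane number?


CN = 0.016 * 23.5^2 + 0.192 * 219 - 44
CN = 8.836 + 42.048 - 44 = 6.884

6.884


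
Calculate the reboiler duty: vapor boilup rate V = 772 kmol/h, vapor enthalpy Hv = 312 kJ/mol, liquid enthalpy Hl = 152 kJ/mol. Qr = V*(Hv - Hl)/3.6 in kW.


Qr = 772 * (312 - 152) / 3.6 = 772 * 160 / 3.6 = 34310

34310 kW


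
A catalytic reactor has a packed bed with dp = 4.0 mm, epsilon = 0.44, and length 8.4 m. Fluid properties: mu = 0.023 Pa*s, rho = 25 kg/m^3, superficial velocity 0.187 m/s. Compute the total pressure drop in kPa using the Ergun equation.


dp = 4.0 mm = 0.004 m
Viscous term = 150*0.023*0.187*(1-0.44)^2 / (0.004^2*0.44^3) = 148443
Inertial term = 1.75*25*0.187^2*(1-0.44) / (0.004*0.44^3) = 2514.38
dP/L = 148443 + 2514.38 = 150957 Pa/m
dP = 150957 * 8.4 / 1000 = 1268 kPa

1268 kPa


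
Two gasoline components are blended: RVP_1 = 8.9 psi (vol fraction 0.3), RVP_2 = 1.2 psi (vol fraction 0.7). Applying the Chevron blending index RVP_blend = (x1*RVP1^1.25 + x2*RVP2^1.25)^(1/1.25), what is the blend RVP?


Chevron index: RVP_blend = (sum xi*RVPi^1.25)^(1/1.25)
RVP^1.25 terms: 0.3 * 8.9^1.25 + 0.7 * 1.2^1.25 = 5.49085
RVP_blend = 5.49085^(1/1.25) = 3.906

3.906 psi


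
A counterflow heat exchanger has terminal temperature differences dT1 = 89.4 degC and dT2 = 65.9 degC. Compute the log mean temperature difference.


LMTD = (dT1 - dT2) / ln(dT1/dT2)
= (89.4 - 65.9) / ln(89.4 / 65.9) = 23.5 / 0.304982 = 77.05

77.05 degC


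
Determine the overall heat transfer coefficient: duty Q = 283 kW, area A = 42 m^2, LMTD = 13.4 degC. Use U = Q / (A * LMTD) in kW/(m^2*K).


From Q = U*A*LMTD, U = Q / (A * LMTD)
U = 283 / (42 * 13.4) = 283 / 562.8 = 0.5028

0.5028 kW/(m^2*K)


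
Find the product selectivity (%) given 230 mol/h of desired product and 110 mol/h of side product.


Selectivity = desired / (desired + undesired) * 100
Total products = 230 + 110 = 340 mol/h
S = 230 / 340 * 100
= 0.6765 * 100
= 67.65 %

67.65 %


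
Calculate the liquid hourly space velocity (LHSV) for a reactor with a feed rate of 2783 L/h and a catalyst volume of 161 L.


LHSV = volumetric feed rate / catalyst volume
= 2783 L/h / 161 L
= 17.29 h^-1

17.29 h^-1


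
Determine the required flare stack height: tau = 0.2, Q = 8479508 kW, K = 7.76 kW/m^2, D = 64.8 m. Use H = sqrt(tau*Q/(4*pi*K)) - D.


tau*Q/(4*pi*K) = 0.2 * 8479508 / (4 * pi * 7.76) = 17391.2
sqrt(17391.2) = 131.876
H = 131.876 - 64.8 = 67.08

67.08 m


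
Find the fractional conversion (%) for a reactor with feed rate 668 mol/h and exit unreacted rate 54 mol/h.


X = (F_in - F_out) / F_in * 100
Moles reacted = 668 - 54 = 614
X = 614 / 668 * 100
= 0.9192 * 100
= 91.92 %

91.92 %


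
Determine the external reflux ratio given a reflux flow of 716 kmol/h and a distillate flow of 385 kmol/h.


Reflux ratio definition: R = L / D (liquid returned / distillate withdrawn)
L = 716 kmol/h, D = 385 kmol/h
R = 716 / 385 = 1.860

1.860


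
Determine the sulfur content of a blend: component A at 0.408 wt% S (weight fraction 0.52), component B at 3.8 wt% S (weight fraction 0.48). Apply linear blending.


Linear sulfur blending: S_blend = x1*S1 + x2*S2
Contribution 1: 0.52 * 0.408 = 0.21216 wt%
Contribution 2: 0.48 * 3.8 = 1.824 wt%
S_blend = 0.21216 + 1.824 = 2.03616

2.03616 wt%


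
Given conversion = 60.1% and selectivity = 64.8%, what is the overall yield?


Overall yield = conversion (%) * selectivity (%) / 100
Conversion = 60.1%, Selectivity = 64.8%
Y = 60.1 * 64.8 / 100
= 38.9448 %

38.9448 %


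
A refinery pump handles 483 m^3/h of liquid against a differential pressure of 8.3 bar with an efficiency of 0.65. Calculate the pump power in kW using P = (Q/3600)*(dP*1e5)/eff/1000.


Q = 483 / 3600 = 0.134167 m^3/s
P = 0.134167 * (8.3 * 1e5) / 0.65 / 1000 = 171.3

171.3 kW


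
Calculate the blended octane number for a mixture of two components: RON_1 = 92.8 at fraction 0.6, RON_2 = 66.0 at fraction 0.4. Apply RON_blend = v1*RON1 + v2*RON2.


Linear blending: RON_blend = sum(vi * RONi)
Contribution 1: 0.6 * 92.8 = 55.68
Contribution 2: 0.4 * 66.0 = 26.4
RON_blend = 55.68 + 26.4 = 82.08

82.08


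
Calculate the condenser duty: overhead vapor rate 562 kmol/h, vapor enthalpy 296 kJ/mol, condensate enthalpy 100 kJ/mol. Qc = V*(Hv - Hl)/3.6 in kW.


Qc = 562 * (296 - 100) / 3.6 = 562 * 196 / 3.6 = 30600

30600 kW


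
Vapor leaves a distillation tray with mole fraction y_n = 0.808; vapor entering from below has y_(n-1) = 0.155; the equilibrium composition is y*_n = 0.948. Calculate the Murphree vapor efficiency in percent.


Murphree vapor efficiency: EMV = (y_n - y_(n-1)) / (y*_n - y_(n-1)) * 100
EMV = (0.808 - 0.155) / (0.948 - 0.155) * 100 = 0.653 / 0.793 * 100 = 82.35

82.35 %


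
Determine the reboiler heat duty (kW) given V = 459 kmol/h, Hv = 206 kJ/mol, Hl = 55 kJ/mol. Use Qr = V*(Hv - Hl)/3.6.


Qr = 459 * (206 - 55) / 3.6 = 459 * 151 / 3.6 = 19250

19250 kW


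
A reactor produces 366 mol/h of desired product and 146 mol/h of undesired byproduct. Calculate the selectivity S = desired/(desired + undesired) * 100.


Selectivity = desired / (desired + undesired) * 100
Total products = 366 + 146 = 512 mol/h
S = 366 / 512 * 100
= 0.7148 * 100
= 71.48 %

71.48 %


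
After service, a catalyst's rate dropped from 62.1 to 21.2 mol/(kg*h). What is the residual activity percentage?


Activity (%) = (rate_used / rate_fresh) * 100
rate_used = 21.2, rate_fresh = 62.1
= (21.2 / 62.1) * 100
= 0.3414 * 100 = 34.14

34.14 %


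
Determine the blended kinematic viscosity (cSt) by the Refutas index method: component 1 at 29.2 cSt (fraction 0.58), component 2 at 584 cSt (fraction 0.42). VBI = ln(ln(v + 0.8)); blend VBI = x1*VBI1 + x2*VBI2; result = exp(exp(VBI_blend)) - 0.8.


Refutas method: VBN_i = 14.534*ln(ln(visc_i + 0.8)) + 10.975, blended linearly by mass fraction; since VBN is linear in VBI_i = ln(ln(visc_i + 0.8)) and the fractions sum to 1, blend VBI directly: visc = exp(exp(VBI_blend)) - 0.8
VBI_1 = ln(ln(29.2 + 0.8)) = 1.22413
VBI_2 = ln(ln(584 + 0.8)) = 1.8518
VBI_blend = 0.58 * 1.22413 + 0.42 * 1.8518 = 1.48775
visc_blend = exp(exp(1.48775)) - 0.8 = 82.89

82.89 cSt


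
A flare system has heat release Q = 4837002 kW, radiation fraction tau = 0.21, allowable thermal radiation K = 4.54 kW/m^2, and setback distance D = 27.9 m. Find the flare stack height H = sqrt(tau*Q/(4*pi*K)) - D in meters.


tau*Q/(4*pi*K) = 0.21 * 4837002 / (4 * pi * 4.54) = 17804.5
sqrt(17804.5) = 133.434
H = 133.434 - 27.9 = 105.5

105.5 m


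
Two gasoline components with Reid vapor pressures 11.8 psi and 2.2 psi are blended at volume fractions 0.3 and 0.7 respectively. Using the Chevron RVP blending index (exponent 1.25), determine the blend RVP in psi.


Chevron index: RVP_blend = (sum xi*RVPi^1.25)^(1/1.25)
RVP^1.25 terms: 0.3 * 11.8^1.25 + 0.7 * 2.2^1.25 = 8.4366
RVP_blend = 8.4366^(1/1.25) = 5.507

5.507 psi


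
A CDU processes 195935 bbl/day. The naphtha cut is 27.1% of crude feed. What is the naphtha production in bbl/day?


Crude throughput = 195935 bbl/day
Fraction yield = 27.1%
yield = throughput * fraction / 100
yield = 195935 * 27.1 / 100 = 53098.385

53098.385 bbl/day


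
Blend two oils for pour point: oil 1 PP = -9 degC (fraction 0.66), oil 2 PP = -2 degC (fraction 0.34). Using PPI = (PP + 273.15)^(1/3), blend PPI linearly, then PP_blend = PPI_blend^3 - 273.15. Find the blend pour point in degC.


PPI_1 = (-9 + 273.15)^(1/3) = 6.416283
PPI_2 = (-2 + 273.15)^(1/3) = 6.472467
PPI_blend = 0.66 * 6.416283 + 0.34 * 6.472467 = 6.435386
PP_blend = 6.435386^3 - 273.15 = 266.5163 - 273.15 = -6.63

-6.63 degC


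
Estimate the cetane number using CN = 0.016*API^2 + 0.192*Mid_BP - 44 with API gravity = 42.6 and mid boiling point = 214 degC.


CN = 0.016 * 42.6^2 + 0.192 * 214 - 44
CN = 29.03616 + 41.088 - 44 = 26.12416

26.12416


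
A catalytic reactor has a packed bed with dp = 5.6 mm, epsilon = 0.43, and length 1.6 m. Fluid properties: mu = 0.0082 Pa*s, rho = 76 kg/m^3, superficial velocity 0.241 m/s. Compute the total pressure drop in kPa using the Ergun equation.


dp = 5.6 mm = 0.0056 m
Viscous term = 150*0.0082*0.241*(1-0.43)^2 / (0.0056^2*0.43^3) = 38627
Inertial term = 1.75*76*0.241^2*(1-0.43) / (0.0056*0.43^3) = 9889.34
dP/L = 38627 + 9889.34 = 48516.3 Pa/m
dP = 48516.3 * 1.6 / 1000 = 77.63 kPa

77.63 kPa


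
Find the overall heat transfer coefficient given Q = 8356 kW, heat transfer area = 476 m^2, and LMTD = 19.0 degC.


From Q = U*A*LMTD, U = Q / (A * LMTD)
U = 8356 / (476 * 19.0) = 8356 / 9044 = 0.9239

0.9239 kW/(m^2*K)


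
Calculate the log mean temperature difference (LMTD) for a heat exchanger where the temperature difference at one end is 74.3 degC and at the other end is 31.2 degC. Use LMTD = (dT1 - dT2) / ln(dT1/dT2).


LMTD = (dT1 - dT2) / ln(dT1/dT2)
= (74.3 - 31.2) / ln(74.3 / 31.2) = 43.1 / 0.867693 = 49.67

49.67 degC


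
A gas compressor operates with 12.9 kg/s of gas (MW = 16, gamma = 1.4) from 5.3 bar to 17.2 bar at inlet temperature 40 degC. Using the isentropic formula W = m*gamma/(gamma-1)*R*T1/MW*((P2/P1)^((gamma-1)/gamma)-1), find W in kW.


Isentropic work: W = m*(gamma/(gamma-1))*(R*T1/MW)*((P2/P1)^((gamma-1)/gamma) - 1)
T1 = 40 + 273.15 = 313.15 K
Pressure ratio = 17.2 / 5.3 = 3.24528
Exponent = (1.4 - 1)/1.4 = 0.285714
(P2/P1)^exp - 1 = 3.24528^0.285714 - 1 = 0.399819
W = 12.9 * 1.4 / 0.4 * 8.314 * 313.15 / 16 * 0.399819 = 2937

2937 kW


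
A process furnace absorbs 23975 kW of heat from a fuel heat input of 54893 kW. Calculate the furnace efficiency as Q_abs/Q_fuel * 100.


Furnace efficiency = Q_absorbed / Q_fuel * 100
= 23975 / 54893 * 100 = 43.68

43.68 %


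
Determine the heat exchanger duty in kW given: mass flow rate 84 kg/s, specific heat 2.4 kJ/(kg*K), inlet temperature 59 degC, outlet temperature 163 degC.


Q = m_dot * cp * delta_T
delta_T = 163 - 59 = 104 K
Q = 84 * 2.4 * 104
= 201.6 * 104
= 20966.4 kW

20966.4 kW


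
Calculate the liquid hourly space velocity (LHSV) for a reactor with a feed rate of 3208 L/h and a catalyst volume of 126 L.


LHSV = volumetric feed rate / catalyst volume
= 3208 L/h / 126 L
= 25.46 h^-1

25.46 h^-1


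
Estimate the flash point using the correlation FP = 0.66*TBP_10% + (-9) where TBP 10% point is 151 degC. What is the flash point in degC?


FP = 0.66 * 151 + (-9) = 90.66

90.66 degC


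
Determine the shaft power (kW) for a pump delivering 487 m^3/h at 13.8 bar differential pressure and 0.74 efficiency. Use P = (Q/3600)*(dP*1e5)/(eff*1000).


Q = 487 / 3600 = 0.135278 m^3/s
P = 0.135278 * (13.8 * 1e5) / 0.74 / 1000 = 252.3

252.3 kW


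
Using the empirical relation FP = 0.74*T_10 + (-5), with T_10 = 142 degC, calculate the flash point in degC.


FP = 0.74 * 142 + (-5) = 100.08

100.08 degC


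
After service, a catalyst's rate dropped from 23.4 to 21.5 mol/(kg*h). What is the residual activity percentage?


Activity (%) = (rate_used / rate_fresh) * 100
rate_used = 21.5, rate_fresh = 23.4
= (21.5 / 23.4) * 100
= 0.9188 * 100 = 91.88

91.88 %


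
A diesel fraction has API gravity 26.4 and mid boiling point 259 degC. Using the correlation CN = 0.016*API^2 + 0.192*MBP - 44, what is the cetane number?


CN = 0.016 * 26.4^2 + 0.192 * 259 - 44
CN = 11.15136 + 49.728 - 44 = 16.87936

16.87936


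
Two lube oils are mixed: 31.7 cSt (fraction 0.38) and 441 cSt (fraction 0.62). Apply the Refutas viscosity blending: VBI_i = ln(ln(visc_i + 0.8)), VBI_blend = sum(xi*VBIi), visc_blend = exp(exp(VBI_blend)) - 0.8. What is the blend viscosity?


Refutas method: VBN_i = 14.534*ln(ln(visc_i + 0.8)) + 10.975, blended linearly by mass fraction; since VBN is linear in VBI_i = ln(ln(visc_i + 0.8)) and the fractions sum to 1, blend VBI directly: visc = exp(exp(VBI_blend)) - 0.8
VBI_1 = ln(ln(31.7 + 0.8)) = 1.24739
VBI_2 = ln(ln(441 + 0.8)) = 1.80679
VBI_blend = 0.38 * 1.24739 + 0.62 * 1.80679 = 1.59422
visc_blend = exp(exp(1.59422)) - 0.8 = 136.8

136.8 cSt


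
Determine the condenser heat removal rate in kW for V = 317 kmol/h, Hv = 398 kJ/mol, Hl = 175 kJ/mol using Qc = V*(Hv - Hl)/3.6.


Qc = 317 * (398 - 175) / 3.6 = 317 * 223 / 3.6 = 19640

19640 kW


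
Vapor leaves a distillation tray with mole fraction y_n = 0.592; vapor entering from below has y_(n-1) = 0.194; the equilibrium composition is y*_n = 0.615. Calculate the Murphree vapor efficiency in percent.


Murphree vapor efficiency: EMV = (y_n - y_(n-1)) / (y*_n - y_(n-1)) * 100
EMV = (0.592 - 0.194) / (0.615 - 0.194) * 100 = 0.398 / 0.421 * 100 = 94.54

94.54 %


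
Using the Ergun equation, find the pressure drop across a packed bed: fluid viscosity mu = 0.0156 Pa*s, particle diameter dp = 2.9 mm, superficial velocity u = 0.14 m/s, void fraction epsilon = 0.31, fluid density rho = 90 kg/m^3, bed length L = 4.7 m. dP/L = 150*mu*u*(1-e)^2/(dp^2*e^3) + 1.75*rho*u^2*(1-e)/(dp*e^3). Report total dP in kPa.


dp = 2.9 mm = 0.0029 m
Viscous term = 150*0.0156*0.14*(1-0.31)^2 / (0.0029^2*0.31^3) = 622531
Inertial term = 1.75*90*0.14^2*(1-0.31) / (0.0029*0.31^3) = 24654.9
dP/L = 622531 + 24654.9 = 647186 Pa/m
dP = 647186 * 4.7 / 1000 = 3042 kPa

3042 kPa


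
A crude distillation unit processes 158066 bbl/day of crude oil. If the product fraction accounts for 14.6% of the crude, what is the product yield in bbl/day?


Crude throughput = 158066 bbl/day
Fraction yield = 14.6%
yield = throughput * fraction / 100
yield = 158066 * 14.6 / 100 = 23077.636

23077.636 bbl/day


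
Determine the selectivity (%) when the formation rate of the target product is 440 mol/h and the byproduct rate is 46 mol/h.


Selectivity = desired / (desired + undesired) * 100
Total products = 440 + 46 = 486 mol/h
S = 440 / 486 * 100
= 0.9053 * 100
= 90.53 %

90.53 %


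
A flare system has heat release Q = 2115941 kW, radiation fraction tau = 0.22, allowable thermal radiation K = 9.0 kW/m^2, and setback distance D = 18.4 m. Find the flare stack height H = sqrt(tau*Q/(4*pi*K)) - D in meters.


tau*Q/(4*pi*K) = 0.22 * 2115941 / (4 * pi * 9.0) = 4115.99
sqrt(4115.99) = 64.156
H = 64.156 - 18.4 = 45.76

45.76 m


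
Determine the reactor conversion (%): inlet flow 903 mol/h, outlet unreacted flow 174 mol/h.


X = (F_in - F_out) / F_in * 100
Moles reacted = 903 - 174 = 729
X = 729 / 903 * 100
= 0.8073 * 100
= 80.73 %

80.73 %


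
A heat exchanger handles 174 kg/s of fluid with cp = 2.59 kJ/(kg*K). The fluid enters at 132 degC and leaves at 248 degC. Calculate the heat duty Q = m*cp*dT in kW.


Q = m_dot * cp * delta_T
delta_T = 248 - 132 = 116 K
Q = 174 * 2.59 * 116
= 450.66 * 116
= 52276.56 kW

52276.56 kW


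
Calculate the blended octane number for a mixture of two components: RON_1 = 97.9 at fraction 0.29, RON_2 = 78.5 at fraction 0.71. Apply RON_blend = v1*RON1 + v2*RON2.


Linear blending: RON_blend = sum(vi * RONi)
Contribution 1: 0.29 * 97.9 = 28.391
Contribution 2: 0.71 * 78.5 = 55.735
RON_blend = 28.391 + 55.735 = 84.126

84.126


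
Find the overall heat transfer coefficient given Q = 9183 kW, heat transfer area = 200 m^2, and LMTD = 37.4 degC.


From Q = U*A*LMTD, U = Q / (A * LMTD)
U = 9183 / (200 * 37.4) = 9183 / 7480 = 1.228

1.228 kW/(m^2*K)


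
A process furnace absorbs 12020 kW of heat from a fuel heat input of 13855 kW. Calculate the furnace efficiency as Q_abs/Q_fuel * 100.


Furnace efficiency = Q_absorbed / Q_fuel * 100
= 12020 / 13855 * 100 = 86.76

86.76 %


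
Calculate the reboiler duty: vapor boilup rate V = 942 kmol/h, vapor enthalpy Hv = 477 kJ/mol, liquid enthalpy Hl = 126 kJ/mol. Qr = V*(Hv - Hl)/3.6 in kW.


Qr = 942 * (477 - 126) / 3.6 = 942 * 351 / 3.6 = 91840

91840 kW


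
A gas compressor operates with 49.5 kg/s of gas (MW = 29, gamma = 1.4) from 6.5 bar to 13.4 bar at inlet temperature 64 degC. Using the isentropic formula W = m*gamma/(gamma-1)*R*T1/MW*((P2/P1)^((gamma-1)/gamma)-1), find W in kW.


Isentropic work: W = m*(gamma/(gamma-1))*(R*T1/MW)*((P2/P1)^((gamma-1)/gamma) - 1)
T1 = 64 + 273.15 = 337.15 K
Pressure ratio = 13.4 / 6.5 = 2.06154
Exponent = (1.4 - 1)/1.4 = 0.285714
(P2/P1)^exp - 1 = 2.06154^0.285714 - 1 = 0.229615
W = 49.5 * 1.4 / 0.4 * 8.314 * 337.15 / 29 * 0.229615 = 3845

3845 kW


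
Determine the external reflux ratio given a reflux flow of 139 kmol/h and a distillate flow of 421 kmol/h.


Reflux ratio definition: R = L / D (liquid returned / distillate withdrawn)
L = 139 kmol/h, D = 421 kmol/h
R = 139 / 421 = 0.3302

0.3302


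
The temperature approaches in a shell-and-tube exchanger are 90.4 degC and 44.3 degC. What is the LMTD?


LMTD = (dT1 - dT2) / ln(dT1/dT2)
= (90.4 - 44.3) / ln(90.4 / 44.3) = 46.1 / 0.71326 = 64.63

64.63 degC


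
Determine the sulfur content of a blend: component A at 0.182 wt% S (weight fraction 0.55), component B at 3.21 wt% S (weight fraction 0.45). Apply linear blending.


Linear sulfur blending: S_blend = x1*S1 + x2*S2
Contribution 1: 0.55 * 0.182 = 0.1001 wt%
Contribution 2: 0.45 * 3.21 = 1.4445 wt%
S_blend = 0.1001 + 1.4445 = 1.5446

1.5446 wt%
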